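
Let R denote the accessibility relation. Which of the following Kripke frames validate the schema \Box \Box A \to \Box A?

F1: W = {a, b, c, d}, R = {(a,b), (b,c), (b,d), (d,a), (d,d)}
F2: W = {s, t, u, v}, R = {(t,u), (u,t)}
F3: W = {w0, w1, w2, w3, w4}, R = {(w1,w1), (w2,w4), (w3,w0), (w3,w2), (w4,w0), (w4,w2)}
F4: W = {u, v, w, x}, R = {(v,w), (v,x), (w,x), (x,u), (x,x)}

none

The schema corresponds to density: \forall x \forall y (Rxy \to \exists z (Rxz \wedge Rzy)).
F1: fails — Rbc but no z with Rbz and Rzc.
F2: fails — Rtu but no z with Rtz and Rzu.
F3: fails — Rw2w4 but no z with Rw2z and Rzw4.
F4: fails — Rvw but no z with Rvz and Rzw.
Valid on no frame.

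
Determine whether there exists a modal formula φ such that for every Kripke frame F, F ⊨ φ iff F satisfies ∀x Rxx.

The condition is reflexivity. A defining modal formula is □p → p.
Suppose □p→p is valid. At any x set V(p)={w : Rxw}. Then □p holds at x, so p holds at x, i.e. Rxx.

Yes, by □p → p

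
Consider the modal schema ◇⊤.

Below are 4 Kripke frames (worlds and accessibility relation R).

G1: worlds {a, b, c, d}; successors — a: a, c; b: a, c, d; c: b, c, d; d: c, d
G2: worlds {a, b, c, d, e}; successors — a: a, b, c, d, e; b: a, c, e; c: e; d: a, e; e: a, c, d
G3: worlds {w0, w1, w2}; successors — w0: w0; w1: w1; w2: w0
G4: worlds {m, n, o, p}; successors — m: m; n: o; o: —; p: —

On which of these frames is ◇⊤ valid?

G1, G2, G3

This is the axiom for seriality; its first-order frame correspondent is ∀x ∃y Rxy.
G1: ✓.
G2: ✓.
G3: ✓.
G4: fails — world o has no successor.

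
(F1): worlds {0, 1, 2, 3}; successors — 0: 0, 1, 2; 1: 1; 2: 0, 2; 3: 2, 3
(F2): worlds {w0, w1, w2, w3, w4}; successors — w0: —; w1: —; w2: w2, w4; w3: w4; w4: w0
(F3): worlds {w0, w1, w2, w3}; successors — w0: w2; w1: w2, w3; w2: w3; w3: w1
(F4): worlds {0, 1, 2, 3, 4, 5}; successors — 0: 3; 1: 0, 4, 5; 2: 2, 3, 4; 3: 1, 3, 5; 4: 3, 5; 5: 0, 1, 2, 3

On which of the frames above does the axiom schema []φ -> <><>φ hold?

This is the axiom for a generalized confluence (Geach) condition; its first-order frame correspondent is forall x exists w (xRw & x R^2 w).
(F1): ✓.
(F2): fails — at w0 but no w with w0Rw and w0R²w.
(F3): fails — at w0 but no w with w0Rw and w0R²w.
(F4): ✓.

(F1), (F4)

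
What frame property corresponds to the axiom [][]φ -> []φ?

Density

Suppose □□φ→□φ is valid. Take Rxy and set V(φ)={w : xR²w}. Then □□φ at x, so □φ at x, so φ at y, i.e. ∃z(Rxz∧Rzy).
The converse is a direct semantic check.
So the correspondent is density.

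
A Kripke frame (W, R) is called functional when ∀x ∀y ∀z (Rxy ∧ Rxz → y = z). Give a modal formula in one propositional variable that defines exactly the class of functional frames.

This is partial functionality; the standard corresponding axiom is CD: ◇r → □r.

◇r → □r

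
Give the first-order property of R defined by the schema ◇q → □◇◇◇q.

∀x ∀y ∀z ((xRy ∧ xRz) → ∃w (y = w ∧ zR³w))

This is a Sahlqvist (Geach-type) schema ◇^1□^0q → □^1◇^3q.
Minimal-valuation argument: fix x; take any y with xR^1y and any z with xR^1z. Set V(q) to the set of worlds R-reachable from y in exactly 0 steps. Then □^0q holds at y, so the antecedent holds at x; validity forces ◇^3q at z, giving a w with zR^3w and yR^0w.
First-order correspondent: ∀x ∀y ∀z ((xRy ∧ xRz) → ∃w (y = w ∧ zR³w)).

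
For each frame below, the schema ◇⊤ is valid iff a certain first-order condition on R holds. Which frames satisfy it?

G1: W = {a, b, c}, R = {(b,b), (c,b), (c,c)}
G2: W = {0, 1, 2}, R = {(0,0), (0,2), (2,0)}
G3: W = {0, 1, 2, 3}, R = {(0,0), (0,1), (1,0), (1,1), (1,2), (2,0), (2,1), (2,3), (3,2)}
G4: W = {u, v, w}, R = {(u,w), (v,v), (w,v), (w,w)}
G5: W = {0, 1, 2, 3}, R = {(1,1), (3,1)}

G3, G4

The schema corresponds to seriality: ∀x ∃y Rxy.
G1: fails — world a has no successor.
G2: fails — world 1 has no successor.
G3: condition met.
G4: condition met.
G5: fails — world 0 has no successor.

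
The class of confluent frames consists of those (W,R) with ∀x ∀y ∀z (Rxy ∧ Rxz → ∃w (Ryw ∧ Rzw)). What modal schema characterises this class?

◇□ψ → □◇ψ

A defining formula is ◇□ψ → □◇ψ (the .2 axiom).
Suppose ◇□ψ→□◇ψ is valid. Take Rxy, Rxz and set V(ψ)={w : Ryw}. Then □ψ at y so ◇□ψ at x, so □◇ψ at x, so ◇ψ at z, giving w with Rzw and Ryw.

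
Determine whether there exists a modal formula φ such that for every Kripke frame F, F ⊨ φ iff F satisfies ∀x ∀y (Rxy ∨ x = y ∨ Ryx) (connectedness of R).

Not modally definable

Any modally definable frame class is closed under disjoint unions.
Take 3 disjoint single-world reflexive frames: each is trivially connected, but their disjoint union has 3 worlds with no edge between distinct components, so it is not connected.
So no modal formula (or set of formulas) defines exactly the connected frames.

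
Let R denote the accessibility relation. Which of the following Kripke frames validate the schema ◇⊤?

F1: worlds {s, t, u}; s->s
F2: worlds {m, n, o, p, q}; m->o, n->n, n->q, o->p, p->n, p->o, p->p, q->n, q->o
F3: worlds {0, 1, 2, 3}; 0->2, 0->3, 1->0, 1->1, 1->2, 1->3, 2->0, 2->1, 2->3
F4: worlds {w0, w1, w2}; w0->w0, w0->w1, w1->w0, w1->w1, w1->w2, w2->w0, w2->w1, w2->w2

The schema corresponds to seriality: ∀x ∃y Rxy.
F1: fails — world t has no successor.
F2: holds.
F3: fails — world 3 has no successor.
F4: holds.
Valid on: F2, F4.

F2, F4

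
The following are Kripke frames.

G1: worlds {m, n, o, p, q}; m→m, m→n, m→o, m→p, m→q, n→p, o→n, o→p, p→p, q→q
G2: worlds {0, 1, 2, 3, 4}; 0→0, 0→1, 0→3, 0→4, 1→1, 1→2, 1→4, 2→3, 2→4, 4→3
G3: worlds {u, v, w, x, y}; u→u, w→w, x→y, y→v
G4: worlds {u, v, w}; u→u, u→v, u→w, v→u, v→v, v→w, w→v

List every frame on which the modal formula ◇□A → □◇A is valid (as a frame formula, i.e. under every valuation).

G4

The schema corresponds to convergence: ∀x ∀y ∀z (Rxy ∧ Rxz → ∃w (Ryw ∧ Rzw)).
G1: fails — Rmo and Rmq but o and q have no common successor.
G2: fails — R00 and R03 but 0 and 3 have no common successor.
G3: fails — Ryv and Ryv but v and v have no common successor.
G4: ✓.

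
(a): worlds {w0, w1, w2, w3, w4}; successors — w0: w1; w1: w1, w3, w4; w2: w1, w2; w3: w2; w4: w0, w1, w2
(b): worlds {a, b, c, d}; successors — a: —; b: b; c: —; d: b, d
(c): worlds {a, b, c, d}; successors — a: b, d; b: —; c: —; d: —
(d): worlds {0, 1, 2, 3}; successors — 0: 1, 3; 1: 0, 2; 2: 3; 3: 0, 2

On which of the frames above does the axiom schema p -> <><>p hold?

(d)

The schema corresponds to a generalized confluence (Geach) condition: forall x exists w (x = w & x R^2 w).
(a): fails — at w0 but no w with w0=w and w0R²w.
(b): fails — at a but no w with a=w and aR²w.
(c): fails — at a but no w with a=w and aR²w.
(d): satisfies the condition.
Valid on: (d).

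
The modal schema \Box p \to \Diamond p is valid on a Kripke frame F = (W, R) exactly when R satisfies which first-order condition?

Suppose □p→◇p is valid. At any x set V(p)=W. Then □p at x, so ◇p at x, so x has a successor.

seriality: \forall x \exists y Rxy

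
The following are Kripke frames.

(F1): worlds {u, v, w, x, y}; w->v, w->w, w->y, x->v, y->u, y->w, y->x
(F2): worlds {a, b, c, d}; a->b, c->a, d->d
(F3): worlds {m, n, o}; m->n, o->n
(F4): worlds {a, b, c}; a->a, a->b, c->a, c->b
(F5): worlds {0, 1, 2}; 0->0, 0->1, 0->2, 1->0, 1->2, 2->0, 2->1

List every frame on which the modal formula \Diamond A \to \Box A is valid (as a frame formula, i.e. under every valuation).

(F2), (F3)

This is the axiom for partial functionality; its first-order frame correspondent is \forall x \forall y \forall z (Rxy \wedge Rxz \to y = z).
(F1): fails — w sees both v and w.
(F2): condition met.
(F3): condition met.
(F4): fails — a sees both a and b.
(F5): fails — 0 sees both 0 and 1.
Valid on: (F2), (F3).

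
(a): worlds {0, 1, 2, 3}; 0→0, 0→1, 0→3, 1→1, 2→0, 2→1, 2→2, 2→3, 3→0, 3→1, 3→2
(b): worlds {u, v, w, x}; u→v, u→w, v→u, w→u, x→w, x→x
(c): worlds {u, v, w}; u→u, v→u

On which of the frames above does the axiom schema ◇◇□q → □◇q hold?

(a), (c)

The schema corresponds to a generalized confluence (Geach) condition: ∀x ∀y ∀z ((xR²y ∧ xRz) → ∃w (yRw ∧ zRw)).
(a): condition met.
(b): fails — uR²u, uRv but no t with uRt and vRt.
(c): condition met.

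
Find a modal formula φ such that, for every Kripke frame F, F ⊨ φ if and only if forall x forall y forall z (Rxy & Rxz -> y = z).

◇p → □p

The condition is partial functionality. The CD schema ◇p → □p defines it.
Suppose ◇p→□p is valid. Take Rxy, Rxz and set V(p)={y}. Then ◇p at x, so □p at x, so p at z, i.e. z=y.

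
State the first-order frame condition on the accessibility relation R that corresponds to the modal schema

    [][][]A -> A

This is a Sahlqvist (Geach-type) schema ◇^0□^3A → □^0◇^0A.
Minimal-valuation argument: fix x; take any y with xR^0y and any z with xR^0z. Set V(A) to the set of worlds R-reachable from y in exactly 3 steps. Then □^3A holds at y, so the antecedent holds at x; validity forces ◇^0A at z, giving a w with zR^0w and yR^3w.
First-order correspondent: forall x exists w (x R^3 w & x = w).

forall x exists w (x R^3 w & x = w)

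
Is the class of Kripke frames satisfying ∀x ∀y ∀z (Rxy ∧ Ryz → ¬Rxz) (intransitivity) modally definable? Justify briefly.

If a class were modally definable it would be closed under surjective bounded morphisms (Goldblatt–Thomason).
The 7-cycle (worlds s,t,u,v,w,x,y with s→t→u→v→w→x→y→s) is intransitive. Mapping every world to a single reflexive point • is a surjective bounded morphism; the reflexive point is not intransitive (R••∧R•• but R••).
So no modal formula (or set of formulas) defines exactly the intransitive frames.

Not definable by any modal formula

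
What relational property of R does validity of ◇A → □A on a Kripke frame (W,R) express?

Suppose ◇A→□A is valid. Take Rxy, Rxz and set V(A)={y}. Then ◇A at x, so □A at x, so A at z, i.e. z=y.
Conversely, on a frame with partial functionality the schema holds at every world under every valuation.
Frame condition: ∀x ∀y ∀z (Rxy ∧ Rxz → y = z).

Partial functionality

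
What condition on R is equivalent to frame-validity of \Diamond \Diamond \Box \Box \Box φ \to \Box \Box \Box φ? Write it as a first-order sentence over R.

\forall x \forall y \forall z ((x R^2 y \wedge x R^3 z) \to \exists w (y R^3 w \wedge z = w))

This is a Sahlqvist (Geach-type) schema ◇^2□^3φ → □^3◇^0φ.
Minimal-valuation argument: fix x; take any y with xR^2y and any z with xR^3z. Set V(φ) to the set of worlds R-reachable from y in exactly 3 steps. Then □^3φ holds at y, so the antecedent holds at x; validity forces ◇^0φ at z, giving a w with zR^0w and yR^3w.
First-order correspondent: \forall x \forall y \forall z ((x R^2 y \wedge x R^3 z) \to \exists w (y R^3 w \wedge z = w)).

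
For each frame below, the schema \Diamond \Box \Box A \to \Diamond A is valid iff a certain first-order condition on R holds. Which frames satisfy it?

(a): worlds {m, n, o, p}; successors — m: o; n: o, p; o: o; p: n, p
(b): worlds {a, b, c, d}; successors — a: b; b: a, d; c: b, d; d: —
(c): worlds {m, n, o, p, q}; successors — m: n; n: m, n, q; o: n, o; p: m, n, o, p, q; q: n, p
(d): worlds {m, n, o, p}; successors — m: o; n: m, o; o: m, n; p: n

The schema corresponds to a generalized confluence (Geach) condition: \forall x \forall y (xRy \to \exists w (y R^2 w \wedge xRw)).
(a): satisfies the condition.
(b): fails — bRd but no w with dR²w and bRw.
(c): satisfies the condition.
(d): satisfies the condition.
Valid on: (a), (c), (d).

(a), (c), (d)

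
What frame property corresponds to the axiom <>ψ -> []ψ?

Partial functionality

This is the CD axiom.
Its frame correspondent is partial functionality — forall x forall y forall z (Rxy & Rxz -> y = z).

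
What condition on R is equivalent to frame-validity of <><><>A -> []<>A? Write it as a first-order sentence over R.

This is a Sahlqvist (Geach-type) schema ◇^3□^0A → □^1◇^1A.
Minimal-valuation argument: fix x; take any y with xR^3y and any z with xR^1z. Set V(A) to the set of worlds R-reachable from y in exactly 0 steps. Then □^0A holds at y, so the antecedent holds at x; validity forces ◇^1A at z, giving a w with zR^1w and yR^0w.
First-order correspondent: forall x forall y forall z ((x R^3 y & xRz) -> exists w (y = w & zRw)).

forall x forall y forall z ((x R^3 y & xRz) -> exists w (y = w & zRw))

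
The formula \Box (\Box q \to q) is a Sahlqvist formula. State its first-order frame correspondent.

shift-reflexivity

This schema is the T□ axiom.
Its frame correspondent is shift-reflexivity — \forall x \forall y (Rxy \to Ryy).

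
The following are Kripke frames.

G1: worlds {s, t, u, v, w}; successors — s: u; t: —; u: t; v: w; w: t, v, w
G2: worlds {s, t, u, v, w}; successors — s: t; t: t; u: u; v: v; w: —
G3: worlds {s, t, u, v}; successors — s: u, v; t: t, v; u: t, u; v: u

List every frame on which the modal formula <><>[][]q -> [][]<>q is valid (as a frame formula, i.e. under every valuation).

Frame correspondent (Sahlqvist): forall x forall y forall z ((x R^2 y & x R^2 z) -> exists w (y R^2 w & zRw)) — i.e. a generalized confluence (Geach) condition.
G1: fails — sR²t, sR²t but no w* with tR²w* and tRw*.
G2: satisfies the condition.
G3: satisfies the condition.
Valid on: G2, G3.

G2, G3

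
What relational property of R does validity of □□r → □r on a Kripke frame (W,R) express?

density: ∀x ∀y (Rxy → ∃z (Rxz ∧ Rzy))

Suppose □□r→□r is valid. Take Rxy and set V(r)={w : xR²w}. Then □□r at x, so □r at x, so r at y, i.e. ∃z(Rxz∧Rzy).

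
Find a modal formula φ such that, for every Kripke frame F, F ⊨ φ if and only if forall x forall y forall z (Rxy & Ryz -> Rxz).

□r → □□r

A defining formula is □r → □□r (the 4 axiom).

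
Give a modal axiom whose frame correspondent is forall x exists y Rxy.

□q → ◇q

A defining formula is □q → ◇q (the D axiom).
Suppose □q→◇q is valid. At any x set V(q)=W. Then □q at x, so ◇q at x, so x has a successor.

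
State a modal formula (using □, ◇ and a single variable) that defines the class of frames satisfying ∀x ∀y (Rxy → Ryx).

r → □◇r

A defining formula is r → □◇r (the B axiom).
Suppose r→□◇r is valid. Take Rxy and set V(r)={x}. Then r at x, so □◇r at x, so ◇r at y, so some z with Ryz has r; z=x, i.e. Ryx.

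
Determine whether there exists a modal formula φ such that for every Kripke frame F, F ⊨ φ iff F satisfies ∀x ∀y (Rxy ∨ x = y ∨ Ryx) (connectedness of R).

If a class were modally definable it would be closed under disjoint unions (Goldblatt–Thomason).
Take 3 disjoint single-world reflexive frames: each is trivially connected, but their disjoint union has 3 worlds with no edge between distinct components, so it is not connected.
So no modal formula (or set of formulas) defines exactly the connected frames.

No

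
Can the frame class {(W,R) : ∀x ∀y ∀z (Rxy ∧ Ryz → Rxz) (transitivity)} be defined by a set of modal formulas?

The condition is transitivity. A defining modal formula is □q → □□q.
Suppose □q→□□q is valid. Take Rxy, Ryz and set V(q)={w : Rxw}. Then □q at x, so □□q at x, so □q at y, so q at z, i.e. Rxz.

Yes, by □q → □□q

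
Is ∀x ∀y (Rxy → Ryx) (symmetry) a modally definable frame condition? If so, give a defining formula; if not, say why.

The condition is symmetry. A defining modal formula is q → □◇q.
Suppose q→□◇q is valid. Take Rxy and set V(q)={x}. Then q at x, so □◇q at x, so ◇q at y, so some z with Ryz has q; z=x, i.e. Ryx.

Yes — defined by q → □◇q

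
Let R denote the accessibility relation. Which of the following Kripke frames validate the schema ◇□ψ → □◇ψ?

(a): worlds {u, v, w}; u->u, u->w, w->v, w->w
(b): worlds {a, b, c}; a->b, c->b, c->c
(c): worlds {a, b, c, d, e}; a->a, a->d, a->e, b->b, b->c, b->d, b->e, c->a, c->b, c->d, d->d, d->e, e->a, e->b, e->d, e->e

(c)

This is the axiom for convergence; its first-order frame correspondent is ∀x ∀y ∀z (Rxy ∧ Rxz → ∃w (Ryw ∧ Rzw)).
(a): fails — Rww and Rwv but w and v have no common successor.
(b): fails — Rab and Rab but b and b have no common successor.
(c): ✓.
Valid on: (c).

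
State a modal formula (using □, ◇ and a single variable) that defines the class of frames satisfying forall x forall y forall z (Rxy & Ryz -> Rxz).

□q → □□q

The condition is transitivity. The 4 schema □q → □□q defines it.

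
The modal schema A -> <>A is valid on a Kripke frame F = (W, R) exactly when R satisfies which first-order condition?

reflexivity

This is a form of the T axiom.
Its frame correspondent is reflexivity — forall x Rxx.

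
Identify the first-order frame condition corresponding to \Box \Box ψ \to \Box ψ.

density: \forall x \forall y (Rxy \to \exists z (Rxz \wedge Rzy))

Suppose □□ψ→□ψ is valid. Take Rxy and set V(ψ)={w : xR²w}. Then □□ψ at x, so □ψ at x, so ψ at y, i.e. ∃z(Rxz∧Rzy).
Conversely, on a frame with density the schema holds at every world under every valuation.
Frame condition: \forall x \forall y (Rxy \to \exists z (Rxz \wedge Rzy)).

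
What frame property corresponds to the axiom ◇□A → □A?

Replacing A by ¬A and contraposing gives the equivalent schema ◇A → □◇A.
Suppose ◇A→□◇A is valid. Take Rxy, Rxz and set V(A)={y}. Then ◇A at x, so □◇A at x, so ◇A at z, so some w with Rzw has A; w=y, i.e. Rzy. By symmetry of the argument, Ryz.

the Euclidean property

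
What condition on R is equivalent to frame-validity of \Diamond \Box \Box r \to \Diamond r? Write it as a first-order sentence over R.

This is a Sahlqvist (Geach-type) schema ◇^1□^2r → □^0◇^1r.
First-order correspondent: \forall x \forall y (xRy \to \exists w (y R^2 w \wedge xRw)).

\forall x \forall y (xRy \to \exists w (y R^2 w \wedge xRw))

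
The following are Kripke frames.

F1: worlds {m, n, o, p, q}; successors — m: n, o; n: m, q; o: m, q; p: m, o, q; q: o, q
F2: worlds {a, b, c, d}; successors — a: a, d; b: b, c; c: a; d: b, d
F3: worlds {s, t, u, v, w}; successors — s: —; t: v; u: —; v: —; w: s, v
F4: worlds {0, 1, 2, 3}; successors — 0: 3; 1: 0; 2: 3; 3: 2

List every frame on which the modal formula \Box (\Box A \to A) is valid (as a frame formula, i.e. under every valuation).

Frame correspondent (Sahlqvist): \forall x \forall y (Rxy \to Ryy) — i.e. shift-reflexivity.
F1: fails — Rom but not Rmm.
F2: fails — Rbc but not Rcc.
F3: fails — Rtv but not Rvv.
F4: fails — R10 but not R00.
Valid on no frame.

none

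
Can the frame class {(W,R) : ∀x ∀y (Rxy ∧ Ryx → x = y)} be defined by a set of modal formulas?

Modal frame validity is preserved under surjective bounded morphisms.
The 6-cycle (worlds w0,w1,w2,w3,w4,w5 with w0→w1→w2→w3→w4→w5→w0) is antisymmetric. Sending even-indexed worlds to a and odd-indexed worlds to b is a surjective bounded morphism onto the two-world frame with a↔b, which is not antisymmetric.
So the class is not modally definable.

No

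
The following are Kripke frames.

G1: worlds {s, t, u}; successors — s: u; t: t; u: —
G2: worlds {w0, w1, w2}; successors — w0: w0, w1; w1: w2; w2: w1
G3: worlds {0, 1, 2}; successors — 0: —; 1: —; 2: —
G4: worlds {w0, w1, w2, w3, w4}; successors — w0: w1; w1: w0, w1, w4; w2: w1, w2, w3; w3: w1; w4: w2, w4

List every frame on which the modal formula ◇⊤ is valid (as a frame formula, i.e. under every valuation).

G2, G4

Frame correspondent (Sahlqvist): ∀x ∃y Rxy — i.e. seriality.
G1: fails — world u has no successor.
G2: holds.
G3: fails — world 0 has no successor.
G4: holds.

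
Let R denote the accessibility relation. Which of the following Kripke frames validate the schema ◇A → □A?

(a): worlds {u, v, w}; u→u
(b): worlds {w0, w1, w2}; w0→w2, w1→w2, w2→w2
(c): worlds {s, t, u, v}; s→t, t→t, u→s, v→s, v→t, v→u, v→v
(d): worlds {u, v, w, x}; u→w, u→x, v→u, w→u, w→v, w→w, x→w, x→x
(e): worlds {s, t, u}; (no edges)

The schema corresponds to partial functionality: ∀x ∀y ∀z (Rxy ∧ Rxz → y = z).
(a): condition met.
(b): condition met.
(c): fails — v sees both s and t.
(d): fails — u sees both w and x.
(e): condition met.

(a), (b), (e)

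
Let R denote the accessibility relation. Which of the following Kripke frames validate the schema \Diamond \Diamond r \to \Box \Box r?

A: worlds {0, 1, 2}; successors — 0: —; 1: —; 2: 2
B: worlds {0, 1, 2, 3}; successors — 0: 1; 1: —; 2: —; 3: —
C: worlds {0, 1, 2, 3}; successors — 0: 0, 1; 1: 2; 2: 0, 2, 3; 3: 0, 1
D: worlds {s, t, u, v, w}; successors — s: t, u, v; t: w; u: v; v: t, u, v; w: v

This is the axiom for a generalized confluence (Geach) condition; its first-order frame correspondent is \forall x \forall y \forall z ((x R^2 y \wedge x R^2 z) \to \exists w (y = w \wedge z = w)).
A: holds.
B: holds.
C: fails — 0R²0, 0R²1 but 0 ≠ 1.
D: fails — sR²t, sR²u but t ≠ u.

A, B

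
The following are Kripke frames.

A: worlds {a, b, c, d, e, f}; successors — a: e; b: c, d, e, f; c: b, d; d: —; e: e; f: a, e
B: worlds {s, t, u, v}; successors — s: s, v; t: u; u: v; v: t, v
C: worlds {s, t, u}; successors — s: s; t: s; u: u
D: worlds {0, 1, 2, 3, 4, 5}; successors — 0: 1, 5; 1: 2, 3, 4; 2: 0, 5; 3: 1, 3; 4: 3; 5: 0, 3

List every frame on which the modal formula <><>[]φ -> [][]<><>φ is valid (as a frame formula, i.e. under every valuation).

This is the axiom for a generalized confluence (Geach) condition; its first-order frame correspondent is forall x forall y forall z ((x R^2 y & x R^2 z) -> exists w (yRw & z R^2 w)).
A: fails — bR²a, bR²d but no w with aRw and dR²w.
B: fails — sR²t, sR²s but no w with tRw and sR²w.
C: ✓.
D: fails — 0R²0, 0R²0 but no w with 0Rw and 0R²w.
Valid on: C.

C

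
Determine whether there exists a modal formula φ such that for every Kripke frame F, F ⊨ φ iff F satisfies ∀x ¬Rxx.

If a class were modally definable it would be closed under surjective bounded morphisms (Goldblatt–Thomason).
The 4-cycle (worlds 0,1,2,3 with 0→1→2→3→0) is irreflexive, and the map sending every world to a single reflexive point • is a surjective bounded morphism (forth: every edge maps to (•,•); back: every world has a successor). So any modal formula valid on the 4-cycle is also valid on the reflexive point, which is not irreflexive.
So no modal formula (or set of formulas) defines exactly the irreflexive frames.

No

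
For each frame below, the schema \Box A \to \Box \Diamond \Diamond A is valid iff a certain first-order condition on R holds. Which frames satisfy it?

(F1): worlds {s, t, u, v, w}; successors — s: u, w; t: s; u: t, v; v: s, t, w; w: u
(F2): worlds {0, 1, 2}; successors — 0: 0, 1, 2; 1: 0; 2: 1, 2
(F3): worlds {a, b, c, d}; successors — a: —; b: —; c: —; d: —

Frame correspondent (Sahlqvist): \forall x \forall z (xRz \to \exists w (xRw \wedge z R^2 w)) — i.e. a generalized confluence (Geach) condition.
(F1): fails — sRw but no w* with sRw* and wR²w*.
(F2): holds.
(F3): holds.
Valid on: (F2), (F3).

(F2), (F3)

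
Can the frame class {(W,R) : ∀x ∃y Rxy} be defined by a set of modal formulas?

Yes, by □p → ◇p

The condition is seriality. A defining modal formula is □p → ◇p.
Suppose □p→◇p is valid. At any x set V(p)=W. Then □p at x, so ◇p at x, so x has a successor.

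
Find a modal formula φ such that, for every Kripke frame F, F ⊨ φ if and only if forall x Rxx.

□s → s

A defining formula is □s → s (the T axiom).
Suppose □s→s is valid. At any x set V(s)={w : Rxw}. Then □s holds at x, so s holds at x, i.e. Rxx.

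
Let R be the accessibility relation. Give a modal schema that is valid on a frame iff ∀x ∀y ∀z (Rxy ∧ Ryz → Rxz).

□r → □□r

This is transitivity; the standard corresponding axiom is 4: □r → □□r.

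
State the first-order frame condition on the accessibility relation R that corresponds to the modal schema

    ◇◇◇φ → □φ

This is a Sahlqvist (Geach-type) schema ◇^3□^0φ → □^1◇^0φ.
First-order correspondent: ∀x ∀y ∀z ((xR³y ∧ xRz) → ∃w (y = w ∧ z = w)).

∀x ∀y ∀z ((xR³y ∧ xRz) → ∃w (y = w ∧ z = w))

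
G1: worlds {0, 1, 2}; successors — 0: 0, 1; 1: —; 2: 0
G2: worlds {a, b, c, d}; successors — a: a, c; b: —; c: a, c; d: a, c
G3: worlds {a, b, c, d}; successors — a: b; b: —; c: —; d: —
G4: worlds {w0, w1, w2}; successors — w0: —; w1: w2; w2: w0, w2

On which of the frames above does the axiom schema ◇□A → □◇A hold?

Frame correspondent (Sahlqvist): ∀x ∀y ∀z (Rxy ∧ Rxz → ∃w (Ryw ∧ Rzw)) — i.e. convergence.
G1: fails — R00 and R01 but 0 and 1 have no common successor.
G2: condition met.
G3: fails — Rab and Rab but b and b have no common successor.
G4: fails — Rw2w0 and Rw2w0 but w0 and w0 have no common successor.

G2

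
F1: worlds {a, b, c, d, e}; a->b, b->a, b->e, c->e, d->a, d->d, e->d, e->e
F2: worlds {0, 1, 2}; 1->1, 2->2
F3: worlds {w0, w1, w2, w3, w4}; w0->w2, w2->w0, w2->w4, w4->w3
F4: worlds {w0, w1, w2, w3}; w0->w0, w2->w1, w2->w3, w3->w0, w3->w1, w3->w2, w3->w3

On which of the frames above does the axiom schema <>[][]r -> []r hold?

The schema corresponds to a generalized confluence (Geach) condition: forall x forall y forall z ((xRy & xRz) -> exists w (y R^2 w & z = w)).
F1: fails — dRa, dRd but no w with aR²w and d=w.
F2: condition met.
F3: fails — w2Rw4, w2Rw0 but no w with w4R²w and w0=w.
F4: fails — w2Rw1, w2Rw1 but no w with w1R²w and w1=w.

F2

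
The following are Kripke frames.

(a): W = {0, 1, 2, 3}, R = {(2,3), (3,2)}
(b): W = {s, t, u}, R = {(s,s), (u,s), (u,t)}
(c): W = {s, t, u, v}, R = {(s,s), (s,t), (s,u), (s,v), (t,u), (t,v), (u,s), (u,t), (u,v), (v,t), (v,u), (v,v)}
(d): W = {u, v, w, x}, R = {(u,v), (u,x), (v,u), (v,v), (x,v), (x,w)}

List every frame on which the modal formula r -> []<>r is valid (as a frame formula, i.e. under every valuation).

(a)

This is the axiom for symmetry; its first-order frame correspondent is forall x forall y (Rxy -> Ryx).
(a): condition met.
(b): fails — Rus but not Rsu.
(c): fails — Rsv but not Rvs.
(d): fails — Rxw but not Rwx.
Valid on: (a).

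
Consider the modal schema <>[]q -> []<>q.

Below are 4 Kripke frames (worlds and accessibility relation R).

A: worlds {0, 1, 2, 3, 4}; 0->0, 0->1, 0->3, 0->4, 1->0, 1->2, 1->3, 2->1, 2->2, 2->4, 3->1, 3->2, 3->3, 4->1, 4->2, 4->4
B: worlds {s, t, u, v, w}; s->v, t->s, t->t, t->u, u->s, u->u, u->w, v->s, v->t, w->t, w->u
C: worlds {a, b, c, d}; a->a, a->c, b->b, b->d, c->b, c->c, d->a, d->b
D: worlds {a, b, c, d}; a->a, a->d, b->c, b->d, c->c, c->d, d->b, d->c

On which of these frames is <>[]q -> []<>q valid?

A

This is the axiom for convergence; its first-order frame correspondent is forall x forall y forall z (Rxy & Rxz -> exists w (Ryw & Rzw)).
A: holds.
B: fails — Rts and Rtt but s and t have no common successor.
C: fails — Rdb and Rda but b and a have no common successor.
D: fails — Raa and Rad but a and d have no common successor.
Valid on: A.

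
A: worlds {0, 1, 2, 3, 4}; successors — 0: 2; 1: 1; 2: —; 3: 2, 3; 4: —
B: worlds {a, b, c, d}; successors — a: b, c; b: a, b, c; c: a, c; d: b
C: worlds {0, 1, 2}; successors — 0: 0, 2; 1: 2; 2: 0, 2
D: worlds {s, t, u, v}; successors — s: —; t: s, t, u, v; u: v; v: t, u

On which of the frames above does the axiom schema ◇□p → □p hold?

C

This is the axiom for the Euclidean property; its first-order frame correspondent is ∀x ∀y ∀z (Rxy ∧ Rxz → Ryz).
A: fails — R02 and R02 but not R22.
B: fails — Rac and Rab but not Rcb.
C: ✓.
D: fails — Rtv and Rtv but not Rvv.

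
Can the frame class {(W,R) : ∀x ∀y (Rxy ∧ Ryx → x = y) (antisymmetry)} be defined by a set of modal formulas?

Not modally definable

If a class were modally definable it would be closed under surjective bounded morphisms (Goldblatt–Thomason).
The 8-cycle (worlds w0,w1,w2,w3,w4,w5,w6,w7 with w0→w1→w2→w3→w4→w5→w6→w7→w0) is antisymmetric. Sending even-indexed worlds to • and odd-indexed worlds to ∘ is a surjective bounded morphism onto the two-world frame with •↔∘, which is not antisymmetric.
So the class is not modally definable.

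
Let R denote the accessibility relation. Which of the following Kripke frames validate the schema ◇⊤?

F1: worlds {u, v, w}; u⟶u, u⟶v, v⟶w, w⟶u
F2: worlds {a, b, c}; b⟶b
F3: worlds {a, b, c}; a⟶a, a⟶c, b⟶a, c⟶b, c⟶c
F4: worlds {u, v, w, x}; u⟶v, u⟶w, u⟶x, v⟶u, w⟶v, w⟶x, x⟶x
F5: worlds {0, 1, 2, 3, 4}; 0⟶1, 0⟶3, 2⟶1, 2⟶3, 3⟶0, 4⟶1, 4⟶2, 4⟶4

The schema corresponds to seriality: ∀x ∃y Rxy.
F1: holds.
F2: fails — world a has no successor.
F3: holds.
F4: holds.
F5: fails — world 1 has no successor.
Valid on: F1, F3, F4.

F1, F3, F4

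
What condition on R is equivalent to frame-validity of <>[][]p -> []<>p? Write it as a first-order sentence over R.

forall x forall y forall z ((xRy & xRz) -> exists w (y R^2 w & zRw))

This is a Sahlqvist (Geach-type) schema ◇^1□^2p → □^1◇^1p.
First-order correspondent: forall x forall y forall z ((xRy & xRz) -> exists w (y R^2 w & zRw)).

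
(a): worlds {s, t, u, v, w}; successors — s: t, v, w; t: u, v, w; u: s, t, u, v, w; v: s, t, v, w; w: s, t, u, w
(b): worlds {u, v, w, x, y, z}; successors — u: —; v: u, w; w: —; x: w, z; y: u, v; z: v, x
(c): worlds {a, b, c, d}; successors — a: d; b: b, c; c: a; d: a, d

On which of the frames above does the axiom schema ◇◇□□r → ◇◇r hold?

Frame correspondent (Sahlqvist): ∀x ∀y (xR²y → ∃w (yR²w ∧ xR²w)) — i.e. a generalized confluence (Geach) condition.
(a): holds.
(b): fails — xR²v but no t with vR²t and xR²t.
(c): fails — bR²c but no w with cR²w and bR²w.
Valid on: (a).

(a)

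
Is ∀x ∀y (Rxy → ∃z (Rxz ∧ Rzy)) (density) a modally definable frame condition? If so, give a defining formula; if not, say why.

Definable; □□r → □r defines it

The condition is density. A defining modal formula is □□r → □r.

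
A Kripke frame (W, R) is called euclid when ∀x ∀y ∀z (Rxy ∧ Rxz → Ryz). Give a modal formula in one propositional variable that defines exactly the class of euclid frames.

This is the Euclidean property; the standard corresponding axiom is 5: ◇s → □◇s.

◇s → □◇s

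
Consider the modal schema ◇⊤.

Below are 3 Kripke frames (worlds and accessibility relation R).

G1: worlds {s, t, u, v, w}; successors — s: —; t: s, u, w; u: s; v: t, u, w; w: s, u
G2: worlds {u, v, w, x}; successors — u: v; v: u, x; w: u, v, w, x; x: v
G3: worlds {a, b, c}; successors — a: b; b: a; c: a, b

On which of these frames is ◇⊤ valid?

Frame correspondent (Sahlqvist): ∀x ∃y Rxy — i.e. seriality.
G1: fails — world s has no successor.
G2: holds.
G3: holds.
Valid on: G2, G3.

G2, G3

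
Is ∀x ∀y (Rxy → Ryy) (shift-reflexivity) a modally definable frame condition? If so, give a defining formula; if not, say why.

This is a Sahlqvist condition; the T□ axiom □(□p → p) defines it.

Yes — defined by □(□p → p)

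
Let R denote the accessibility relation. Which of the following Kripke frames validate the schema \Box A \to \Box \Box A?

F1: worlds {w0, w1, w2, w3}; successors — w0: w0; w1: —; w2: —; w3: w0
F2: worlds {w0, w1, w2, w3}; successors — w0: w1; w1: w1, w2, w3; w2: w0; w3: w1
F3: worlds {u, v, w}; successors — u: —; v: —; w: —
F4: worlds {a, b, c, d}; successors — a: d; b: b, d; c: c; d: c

F1, F3

Frame correspondent (Sahlqvist): \forall x \forall y \forall z (Rxy \wedge Ryz \to Rxz) — i.e. transitivity.
F1: holds.
F2: fails — Rw1w2 and Rw2w0 but not Rw1w0.
F3: holds.
F4: fails — Rad and Rdc but not Rac.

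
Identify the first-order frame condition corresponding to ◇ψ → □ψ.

partial functionality

Suppose ◇ψ→□ψ is valid. Take Rxy, Rxz and set V(ψ)={y}. Then ◇ψ at x, so □ψ at x, so ψ at z, i.e. z=y.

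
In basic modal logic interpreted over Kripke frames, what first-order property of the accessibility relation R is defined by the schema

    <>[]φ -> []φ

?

Replacing φ by ¬φ and contraposing gives the equivalent schema ◇φ → □◇φ.
Suppose ◇φ→□◇φ is valid. Take Rxy, Rxz and set V(φ)={y}. Then ◇φ at x, so □◇φ at x, so ◇φ at z, so some w with Rzw has φ; w=y, i.e. Rzy. By symmetry of the argument, Ryz.

the Euclidean property: forall x forall y forall z (Rxy & Rxz -> Ryz)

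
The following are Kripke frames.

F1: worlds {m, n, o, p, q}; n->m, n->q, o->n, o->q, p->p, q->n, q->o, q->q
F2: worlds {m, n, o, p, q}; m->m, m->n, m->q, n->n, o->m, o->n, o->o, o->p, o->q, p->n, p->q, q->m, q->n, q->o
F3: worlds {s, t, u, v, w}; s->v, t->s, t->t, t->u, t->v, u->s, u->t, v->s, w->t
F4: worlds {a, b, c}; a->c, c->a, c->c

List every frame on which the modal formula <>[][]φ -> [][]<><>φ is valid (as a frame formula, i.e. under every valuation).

This is the axiom for a generalized confluence (Geach) condition; its first-order frame correspondent is forall x forall y forall z ((xRy & x R^2 z) -> exists w (y R^2 w & z R^2 w)).
F1: fails — nRm, nR²n but no w with mR²w and nR²w.
F2: ✓.
F3: fails — sRv, sR²s but no w* with vR²w* and sR²w*.
F4: ✓.

F2, F4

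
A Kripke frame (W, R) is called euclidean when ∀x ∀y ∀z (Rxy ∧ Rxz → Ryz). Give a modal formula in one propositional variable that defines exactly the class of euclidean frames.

The condition is the Euclidean property. The 5 schema ◇r → □◇r defines it.
Suppose ◇r→□◇r is valid. Take Rxy, Rxz and set V(r)={y}. Then ◇r at x, so □◇r at x, so ◇r at z, so some w with Rzw has r; w=y, i.e. Rzy. By symmetry of the argument, Ryz.

◇r → □◇r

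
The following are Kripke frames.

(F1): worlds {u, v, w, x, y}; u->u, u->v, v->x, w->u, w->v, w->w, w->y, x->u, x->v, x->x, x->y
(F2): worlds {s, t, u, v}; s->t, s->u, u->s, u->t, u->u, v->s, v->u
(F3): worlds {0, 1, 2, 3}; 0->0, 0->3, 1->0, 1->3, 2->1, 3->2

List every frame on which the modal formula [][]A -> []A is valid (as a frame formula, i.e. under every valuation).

This is the axiom for density; its first-order frame correspondent is forall x forall y (Rxy -> exists z (Rxz & Rzy)).
(F1): holds.
(F2): holds.
(F3): fails — R32 but no z with R3z and Rz2.

(F1), (F2)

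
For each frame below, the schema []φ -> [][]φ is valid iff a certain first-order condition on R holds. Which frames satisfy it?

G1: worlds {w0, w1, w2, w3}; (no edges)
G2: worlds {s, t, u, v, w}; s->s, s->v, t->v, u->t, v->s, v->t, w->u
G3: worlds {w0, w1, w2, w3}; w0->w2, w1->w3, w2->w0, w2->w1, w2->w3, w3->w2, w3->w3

Frame correspondent (Sahlqvist): forall x forall y forall z (Rxy & Ryz -> Rxz) — i.e. transitivity.
G1: ✓.
G2: fails — Rtv and Rvt but not Rtt.
G3: fails — Rw3w2 and Rw2w1 but not Rw3w1.

G1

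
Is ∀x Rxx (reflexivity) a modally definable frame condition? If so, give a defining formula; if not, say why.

Yes — defined by □q → q

The condition is reflexivity. A defining modal formula is □q → q.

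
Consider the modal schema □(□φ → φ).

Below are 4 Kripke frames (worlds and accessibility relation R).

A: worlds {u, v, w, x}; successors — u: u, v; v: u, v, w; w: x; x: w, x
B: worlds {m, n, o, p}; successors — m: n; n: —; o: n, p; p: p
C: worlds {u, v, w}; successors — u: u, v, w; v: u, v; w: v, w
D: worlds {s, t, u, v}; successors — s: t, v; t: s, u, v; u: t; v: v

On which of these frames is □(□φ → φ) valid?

C

This is the axiom for shift-reflexivity; its first-order frame correspondent is ∀x ∀y (Rxy → Ryy).
A: fails — Rxw but not Rww.
B: fails — Ron but not Rnn.
C: ✓.
D: fails — Rut but not Rtt.
Valid on: C.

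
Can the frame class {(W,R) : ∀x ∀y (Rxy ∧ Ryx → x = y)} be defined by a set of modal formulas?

No

Modal frame validity is preserved under surjective bounded morphisms.
The 6-cycle (worlds w0,w1,w2,w3,w4,w5 with w0→w1→w2→w3→w4→w5→w0) is antisymmetric. Sending even-indexed worlds to a and odd-indexed worlds to b is a surjective bounded morphism onto the two-world frame with a↔b, which is not antisymmetric.
So no modal formula (or set of formulas) defines exactly the antisymmetric frames.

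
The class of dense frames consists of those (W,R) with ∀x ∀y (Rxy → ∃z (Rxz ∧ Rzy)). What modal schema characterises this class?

□□ψ → □ψ

This is density; the standard corresponding axiom is C4: □□ψ → □ψ.
Suppose □□ψ→□ψ is valid. Take Rxy and set V(ψ)={w : xR²w}. Then □□ψ at x, so □ψ at x, so ψ at y, i.e. ∃z(Rxz∧Rzy).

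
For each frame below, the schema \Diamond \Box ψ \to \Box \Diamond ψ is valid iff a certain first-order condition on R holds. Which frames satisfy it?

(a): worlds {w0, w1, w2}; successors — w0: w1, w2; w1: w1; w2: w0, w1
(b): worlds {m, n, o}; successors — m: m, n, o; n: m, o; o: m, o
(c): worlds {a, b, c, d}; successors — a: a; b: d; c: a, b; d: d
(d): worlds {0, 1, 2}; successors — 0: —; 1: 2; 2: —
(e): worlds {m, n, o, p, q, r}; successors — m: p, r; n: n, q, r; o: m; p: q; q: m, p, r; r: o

(a), (b)

Frame correspondent (Sahlqvist): \forall x \forall y \forall z (Rxy \wedge Rxz \to \exists w (Ryw \wedge Rzw)) — i.e. convergence.
(a): holds.
(b): holds.
(c): fails — Rcb and Rca but b and a have no common successor.
(d): fails — R12 and R12 but 2 and 2 have no common successor.
(e): fails — Rmr and Rmp but r and p have no common successor.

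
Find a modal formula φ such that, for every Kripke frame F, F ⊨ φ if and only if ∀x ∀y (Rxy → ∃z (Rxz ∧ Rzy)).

This is density; the standard corresponding axiom is C4: □□s → □s.

□□s → □s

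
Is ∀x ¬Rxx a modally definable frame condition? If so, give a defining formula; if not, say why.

Not definable by any modal formula

Any modally definable frame class is closed under surjective bounded morphisms.
The 5-cycle (worlds s,t,u,v,w with s→t→u→v→w→s) is irreflexive, and the map sending every world to a single reflexive point • is a surjective bounded morphism (forth: every edge maps to (•,•); back: every world has a successor). So any modal formula valid on the 5-cycle is also valid on the reflexive point, which is not irreflexive.
So no modal formula (or set of formulas) defines exactly the irreflexive frames.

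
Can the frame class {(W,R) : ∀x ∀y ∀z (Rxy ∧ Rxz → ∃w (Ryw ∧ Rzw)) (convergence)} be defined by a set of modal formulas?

Yes, by ◇□q → □◇q

The condition is convergence. A defining modal formula is ◇□q → □◇q.
Suppose ◇□q→□◇q is valid. Take Rxy, Rxz and set V(q)={w : Ryw}. Then □q at y so ◇□q at x, so □◇q at x, so ◇q at z, giving w with Rzw and Ryw.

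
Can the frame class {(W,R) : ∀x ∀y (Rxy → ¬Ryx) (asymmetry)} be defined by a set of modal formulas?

No

Any modally definable frame class is closed under surjective bounded morphisms.
The 3-cycle (worlds s,t,u with s→t→u→s) is asymmetric. Mapping every world to a single reflexive point • is a surjective bounded morphism, and the reflexive point is not asymmetric (R•• but asymmetry requires ¬R••).
So no modal formula (or set of formulas) defines exactly the asymmetric frames.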